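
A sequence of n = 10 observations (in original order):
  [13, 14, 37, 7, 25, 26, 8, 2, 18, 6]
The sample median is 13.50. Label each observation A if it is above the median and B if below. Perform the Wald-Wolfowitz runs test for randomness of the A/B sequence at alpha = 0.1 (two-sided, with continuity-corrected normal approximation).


Step 1: Compute median = 13.50; label A = above, B = below.
Labels in order: BAABAABBAB  (n_A = 5, n_B = 5)
Step 2: Count runs R = 7.
Step 3: Under H0 (random ordering), E[R] = 2*n_A*n_B/(n_A+n_B) + 1 = 2*5*5/10 + 1 = 6.0000.
        Var[R] = 2*n_A*n_B*(2*n_A*n_B - n_A - n_B) / ((n_A+n_B)^2 * (n_A+n_B-1)) = 2000/900 = 2.2222.
        SD[R] = 1.4907.
Step 4: Continuity-corrected z = (R - 0.5 - E[R]) / SD[R] = (7 - 0.5 - 6.0000) / 1.4907 = 0.3354.
Step 5: Two-sided p-value via normal approximation = 2*(1 - Phi(|z|)) = 0.737316.
Step 6: alpha = 0.1. fail to reject H0.

R = 7, z = 0.3354, p = 0.737316, fail to reject H0.


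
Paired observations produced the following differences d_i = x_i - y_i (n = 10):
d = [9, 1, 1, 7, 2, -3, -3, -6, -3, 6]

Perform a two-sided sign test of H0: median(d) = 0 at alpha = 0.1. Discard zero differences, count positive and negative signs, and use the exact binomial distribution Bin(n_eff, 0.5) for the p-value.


Step 1: Discard zero differences. Original n = 10; n_eff = number of nonzero differences = 10.
Nonzero differences (with sign): +9, +1, +1, +7, +2, -3, -3, -6, -3, +6
Step 2: Count signs: positive = 6, negative = 4.
Step 3: Under H0: P(positive) = 0.5, so the number of positives S ~ Bin(10, 0.5).
Step 4: Two-sided exact p-value = sum of Bin(10,0.5) probabilities at or below the observed probability = 0.753906.
Step 5: alpha = 0.1. fail to reject H0.

n_eff = 10, pos = 6, neg = 4, p = 0.753906, fail to reject H0.


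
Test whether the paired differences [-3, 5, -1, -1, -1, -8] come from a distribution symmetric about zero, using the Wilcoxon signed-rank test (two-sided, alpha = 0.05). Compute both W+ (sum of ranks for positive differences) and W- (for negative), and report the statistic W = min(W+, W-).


Step 1: Drop any zero differences (none here) and take |d_i|.
|d| = [3, 5, 1, 1, 1, 8]
Step 2: Midrank |d_i| (ties get averaged ranks).
ranks: |3|->4, |5|->5, |1|->2, |1|->2, |1|->2, |8|->6
Step 3: Attach original signs; sum ranks with positive sign and with negative sign.
W+ = 5 = 5
W- = 4 + 2 + 2 + 2 + 6 = 16
(Check: W+ + W- = 21 should equal n(n+1)/2 = 21.)
Step 4: Test statistic W = min(W+, W-) = 5.
Step 5: Ties in |d|, so use the tie-corrected normal approximation.
        E[W] = n(n+1)/4 = 6*7/4 = 10.5.
        Tie groups: |d|=1 (t=3); sum(t^3 - t) = 24.
        Var[W] = n(n+1)(2n+1)/24 - sum(t^3-t)/48 = 546/24 - 24/48 = 22.25.
        z = (W - E[W]) / sqrt(Var[W]) = (5 - 10.5) / 4.7170 = -1.1660.
        Two-sided p = 2*Phi(z) = 0.243615.
Step 6: alpha = 0.05. fail to reject H0.

W+ = 5, W- = 16, W = min = 5, p = 0.243615, fail to reject H0.


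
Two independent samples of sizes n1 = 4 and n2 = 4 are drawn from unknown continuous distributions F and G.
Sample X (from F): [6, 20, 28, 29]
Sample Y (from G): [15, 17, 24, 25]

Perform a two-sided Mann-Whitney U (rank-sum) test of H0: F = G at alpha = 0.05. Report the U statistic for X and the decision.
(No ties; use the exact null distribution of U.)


Step 1: Combine and sort all 8 observations; assign midranks.
sorted (value, group): (6,X), (15,Y), (17,Y), (20,X), (24,Y), (25,Y), (28,X), (29,X)
ranks: 6->1, 15->2, 17->3, 20->4, 24->5, 25->6, 28->7, 29->8
Step 2: Rank sum for X: R1 = 1 + 4 + 7 + 8 = 20.
Step 3: U_X = R1 - n1(n1+1)/2 = 20 - 4*5/2 = 20 - 10 = 10.
       U_Y = n1*n2 - U_X = 16 - 10 = 6.
Step 4: No ties, so the exact null distribution of U (based on enumerating the C(8,4) = 70 equally likely rank assignments) gives the two-sided p-value.
Step 5: p-value = 0.685714; compare to alpha = 0.05. fail to reject H0.

U_X = 10, p = 0.685714, fail to reject H0 at alpha = 0.05.


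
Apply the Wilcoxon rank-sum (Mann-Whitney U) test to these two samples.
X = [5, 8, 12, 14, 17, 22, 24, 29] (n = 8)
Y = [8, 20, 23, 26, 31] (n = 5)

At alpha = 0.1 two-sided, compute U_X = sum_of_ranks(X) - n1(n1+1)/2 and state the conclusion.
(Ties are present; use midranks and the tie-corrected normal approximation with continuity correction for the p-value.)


Step 1: Combine and sort all 13 observations; assign midranks.
sorted (value, group): (5,X), (8,X), (8,Y), (12,X), (14,X), (17,X), (20,Y), (22,X), (23,Y), (24,X), (26,Y), (29,X), (31,Y)
ranks: 5->1, 8->2.5, 8->2.5, 12->4, 14->5, 17->6, 20->7, 22->8, 23->9, 24->10, 26->11, 29->12, 31->13
Step 2: Rank sum for X: R1 = 1 + 2.5 + 4 + 5 + 6 + 8 + 10 + 12 = 48.5.
Step 3: U_X = R1 - n1(n1+1)/2 = 48.5 - 8*9/2 = 48.5 - 36 = 12.5.
       U_Y = n1*n2 - U_X = 40 - 12.5 = 27.5.
Step 4: Ties are present, so use the tie-corrected normal approximation (with continuity correction) for the p-value.
Step 5: p-value = 0.304842; compare to alpha = 0.1. fail to reject H0.

U_X = 12.5, p = 0.304842, fail to reject H0 at alpha = 0.1.


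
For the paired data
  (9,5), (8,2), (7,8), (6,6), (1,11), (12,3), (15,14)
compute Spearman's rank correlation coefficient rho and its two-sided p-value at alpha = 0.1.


Step 1: Rank x and y separately (midranks; no ties here).
rank(x): 9->5, 8->4, 7->3, 6->2, 1->1, 12->6, 15->7
rank(y): 5->3, 2->1, 8->5, 6->4, 11->6, 3->2, 14->7
Step 2: d_i = R_x(i) - R_y(i); compute d_i^2.
  (5-3)^2=4, (4-1)^2=9, (3-5)^2=4, (2-4)^2=4, (1-6)^2=25, (6-2)^2=16, (7-7)^2=0
sum(d^2) = 62.
Step 3: rho = 1 - 6*62 / (7*(7^2 - 1)) = 1 - 372/336 = -0.107143.
Step 4: Under H0, t = rho * sqrt((n-2)/(1-rho^2)) = -0.2410 ~ t(5).
Step 5: Two-sided p-value from the t-distribution with 5 df = 0.819151.
Step 6: alpha = 0.1. fail to reject H0.

rho = -0.1071, p = 0.819151, fail to reject H0 at alpha = 0.1.


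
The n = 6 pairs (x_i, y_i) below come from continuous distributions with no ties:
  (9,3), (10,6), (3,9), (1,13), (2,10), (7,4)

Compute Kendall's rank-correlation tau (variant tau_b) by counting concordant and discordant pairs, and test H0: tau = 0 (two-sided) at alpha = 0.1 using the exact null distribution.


Step 1: Enumerate the 15 unordered pairs (i,j) with i<j and classify each by sign(x_j-x_i) * sign(y_j-y_i).
  (1,2):dx=+1,dy=+3->C; (1,3):dx=-6,dy=+6->D; (1,4):dx=-8,dy=+10->D; (1,5):dx=-7,dy=+7->D
  (1,6):dx=-2,dy=+1->D; (2,3):dx=-7,dy=+3->D; (2,4):dx=-9,dy=+7->D; (2,5):dx=-8,dy=+4->D
  (2,6):dx=-3,dy=-2->C; (3,4):dx=-2,dy=+4->D; (3,5):dx=-1,dy=+1->D; (3,6):dx=+4,dy=-5->D
  (4,5):dx=+1,dy=-3->D; (4,6):dx=+6,dy=-9->D; (5,6):dx=+5,dy=-6->D
Step 2: C = 2, D = 13, total pairs = 15.
Step 3: tau = (C - D)/(n(n-1)/2) = (2 - 13)/15 = -0.733333.
Step 4: Exact two-sided p-value (enumerate n! = 720 permutations of y under H0): p = 0.055556.
Step 5: alpha = 0.1. reject H0.

tau_b = -0.7333 (C=2, D=13), p = 0.055556, reject H0.


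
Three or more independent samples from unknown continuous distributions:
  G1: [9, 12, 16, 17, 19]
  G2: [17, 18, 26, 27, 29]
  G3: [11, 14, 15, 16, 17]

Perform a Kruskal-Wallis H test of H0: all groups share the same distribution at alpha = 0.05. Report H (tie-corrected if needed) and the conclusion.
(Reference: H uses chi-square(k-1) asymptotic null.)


Step 1: Combine all N = 15 observations and assign midranks.
sorted (value, group, rank): (9,G1,1), (11,G3,2), (12,G1,3), (14,G3,4), (15,G3,5), (16,G1,6.5), (16,G3,6.5), (17,G1,9), (17,G2,9), (17,G3,9), (18,G2,11), (19,G1,12), (26,G2,13), (27,G2,14), (29,G2,15)
Step 2: Sum ranks within each group.
R_1 = 31.5 (n_1 = 5)
R_2 = 62 (n_2 = 5)
R_3 = 26.5 (n_3 = 5)
Step 3: H = 12/(N(N+1)) * sum(R_i^2/n_i) - 3(N+1)
     = 12/(15*16) * (31.5^2/5 + 62^2/5 + 26.5^2/5) - 3*16
     = 0.050000 * 1107.7 - 48
     = 7.385000.
Step 4: Ties present; correction factor C = 1 - 30/(15^3 - 15) = 0.991071. Corrected H = 7.385000 / 0.991071 = 7.451532.
Step 5: Under H0, H ~ chi^2(2); p-value = 0.024095.
Step 6: alpha = 0.05. reject H0.

H = 7.4515, df = 2, p = 0.024095, reject H0.


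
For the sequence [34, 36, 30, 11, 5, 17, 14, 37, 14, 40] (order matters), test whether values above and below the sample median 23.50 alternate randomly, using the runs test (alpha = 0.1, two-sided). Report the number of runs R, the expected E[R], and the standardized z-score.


Step 1: Compute median = 23.50; label A = above, B = below.
Labels in order: AAABBBBABA  (n_A = 5, n_B = 5)
Step 2: Count runs R = 5.
Step 3: Under H0 (random ordering), E[R] = 2*n_A*n_B/(n_A+n_B) + 1 = 2*5*5/10 + 1 = 6.0000.
        Var[R] = 2*n_A*n_B*(2*n_A*n_B - n_A - n_B) / ((n_A+n_B)^2 * (n_A+n_B-1)) = 2000/900 = 2.2222.
        SD[R] = 1.4907.
Step 4: Continuity-corrected z = (R + 0.5 - E[R]) / SD[R] = (5 + 0.5 - 6.0000) / 1.4907 = -0.3354.
Step 5: Two-sided p-value via normal approximation = 2*(1 - Phi(|z|)) = 0.737316.
Step 6: alpha = 0.1. fail to reject H0.

R = 5, z = -0.3354, p = 0.737316, fail to reject H0.


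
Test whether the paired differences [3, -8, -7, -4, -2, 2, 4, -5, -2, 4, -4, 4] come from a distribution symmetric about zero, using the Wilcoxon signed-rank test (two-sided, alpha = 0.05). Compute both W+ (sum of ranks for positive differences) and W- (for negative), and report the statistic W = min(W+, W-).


Step 1: Drop any zero differences (none here) and take |d_i|.
|d| = [3, 8, 7, 4, 2, 2, 4, 5, 2, 4, 4, 4]
Step 2: Midrank |d_i| (ties get averaged ranks).
ranks: |3|->4, |8|->12, |7|->11, |4|->7, |2|->2, |2|->2, |4|->7, |5|->10, |2|->2, |4|->7, |4|->7, |4|->7
Step 3: Attach original signs; sum ranks with positive sign and with negative sign.
W+ = 4 + 2 + 7 + 7 + 7 = 27
W- = 12 + 11 + 7 + 2 + 10 + 2 + 7 = 51
(Check: W+ + W- = 78 should equal n(n+1)/2 = 78.)
Step 4: Test statistic W = min(W+, W-) = 27.
Step 5: Ties in |d|, so use the tie-corrected normal approximation.
        E[W] = n(n+1)/4 = 12*13/4 = 39.
        Tie groups: |d|=2 (t=3), |d|=4 (t=5); sum(t^3 - t) = 144.
        Var[W] = n(n+1)(2n+1)/24 - sum(t^3-t)/48 = 3900/24 - 144/48 = 159.5.
        z = (W - E[W]) / sqrt(Var[W]) = (27 - 39) / 12.6293 = -0.9502.
        Two-sided p = 2*Phi(z) = 0.342026.
Step 6: alpha = 0.05. fail to reject H0.

W+ = 27, W- = 51, W = min = 27, p = 0.342026, fail to reject H0.


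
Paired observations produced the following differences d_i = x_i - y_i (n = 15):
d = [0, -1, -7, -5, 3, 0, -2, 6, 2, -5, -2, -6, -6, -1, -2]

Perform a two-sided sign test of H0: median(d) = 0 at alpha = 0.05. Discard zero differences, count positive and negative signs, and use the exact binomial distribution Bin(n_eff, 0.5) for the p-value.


Step 1: Discard zero differences. Original n = 15; n_eff = number of nonzero differences = 13.
Nonzero differences (with sign): -1, -7, -5, +3, -2, +6, +2, -5, -2, -6, -6, -1, -2
Step 2: Count signs: positive = 3, negative = 10.
Step 3: Under H0: P(positive) = 0.5, so the number of positives S ~ Bin(13, 0.5).
Step 4: Two-sided exact p-value = sum of Bin(13,0.5) probabilities at or below the observed probability = 0.092285.
Step 5: alpha = 0.05. fail to reject H0.

n_eff = 13, pos = 3, neg = 10, p = 0.092285, fail to reject H0.


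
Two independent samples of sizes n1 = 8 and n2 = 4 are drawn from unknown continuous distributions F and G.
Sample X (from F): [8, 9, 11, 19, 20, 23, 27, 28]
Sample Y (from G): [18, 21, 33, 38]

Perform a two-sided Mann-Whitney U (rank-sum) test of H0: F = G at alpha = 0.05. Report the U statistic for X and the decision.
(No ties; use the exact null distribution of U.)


Step 1: Combine and sort all 12 observations; assign midranks.
sorted (value, group): (8,X), (9,X), (11,X), (18,Y), (19,X), (20,X), (21,Y), (23,X), (27,X), (28,X), (33,Y), (38,Y)
ranks: 8->1, 9->2, 11->3, 18->4, 19->5, 20->6, 21->7, 23->8, 27->9, 28->10, 33->11, 38->12
Step 2: Rank sum for X: R1 = 1 + 2 + 3 + 5 + 6 + 8 + 9 + 10 = 44.
Step 3: U_X = R1 - n1(n1+1)/2 = 44 - 8*9/2 = 44 - 36 = 8.
       U_Y = n1*n2 - U_X = 32 - 8 = 24.
Step 4: No ties, so the exact null distribution of U (based on enumerating the C(12,8) = 495 equally likely rank assignments) gives the two-sided p-value.
Step 5: p-value = 0.214141; compare to alpha = 0.05. fail to reject H0.

U_X = 8, p = 0.214141, fail to reject H0 at alpha = 0.05.


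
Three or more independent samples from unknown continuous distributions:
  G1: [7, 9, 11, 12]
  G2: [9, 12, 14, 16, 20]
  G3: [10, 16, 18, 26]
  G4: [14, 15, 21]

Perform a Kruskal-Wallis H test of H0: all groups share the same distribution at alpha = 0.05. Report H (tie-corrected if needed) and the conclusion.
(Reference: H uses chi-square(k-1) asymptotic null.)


Step 1: Combine all N = 16 observations and assign midranks.
sorted (value, group, rank): (7,G1,1), (9,G1,2.5), (9,G2,2.5), (10,G3,4), (11,G1,5), (12,G1,6.5), (12,G2,6.5), (14,G2,8.5), (14,G4,8.5), (15,G4,10), (16,G2,11.5), (16,G3,11.5), (18,G3,13), (20,G2,14), (21,G4,15), (26,G3,16)
Step 2: Sum ranks within each group.
R_1 = 15 (n_1 = 4)
R_2 = 43 (n_2 = 5)
R_3 = 44.5 (n_3 = 4)
R_4 = 33.5 (n_4 = 3)
Step 3: H = 12/(N(N+1)) * sum(R_i^2/n_i) - 3(N+1)
     = 12/(16*17) * (15^2/4 + 43^2/5 + 44.5^2/4 + 33.5^2/3) - 3*17
     = 0.044118 * 1295.2 - 51
     = 6.140993.
Step 4: Ties present; correction factor C = 1 - 24/(16^3 - 16) = 0.994118. Corrected H = 6.140993 / 0.994118 = 6.177330.
Step 5: Under H0, H ~ chi^2(3); p-value = 0.103294.
Step 6: alpha = 0.05. fail to reject H0.

H = 6.1773, df = 3, p = 0.103294, fail to reject H0.


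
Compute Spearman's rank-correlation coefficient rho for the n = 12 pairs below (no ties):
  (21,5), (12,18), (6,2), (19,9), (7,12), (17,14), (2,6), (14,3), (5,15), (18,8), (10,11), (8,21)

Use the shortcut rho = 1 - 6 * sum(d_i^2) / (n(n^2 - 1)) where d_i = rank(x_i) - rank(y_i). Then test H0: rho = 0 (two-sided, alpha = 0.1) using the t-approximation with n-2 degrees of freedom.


Step 1: Rank x and y separately (midranks; no ties here).
rank(x): 21->12, 12->7, 6->3, 19->11, 7->4, 17->9, 2->1, 14->8, 5->2, 18->10, 10->6, 8->5
rank(y): 5->3, 18->11, 2->1, 9->6, 12->8, 14->9, 6->4, 3->2, 15->10, 8->5, 11->7, 21->12
Step 2: d_i = R_x(i) - R_y(i); compute d_i^2.
  (12-3)^2=81, (7-11)^2=16, (3-1)^2=4, (11-6)^2=25, (4-8)^2=16, (9-9)^2=0, (1-4)^2=9, (8-2)^2=36, (2-10)^2=64, (10-5)^2=25, (6-7)^2=1, (5-12)^2=49
sum(d^2) = 326.
Step 3: rho = 1 - 6*326 / (12*(12^2 - 1)) = 1 - 1956/1716 = -0.139860.
Step 4: Under H0, t = rho * sqrt((n-2)/(1-rho^2)) = -0.4467 ~ t(10).
Step 5: Two-sided p-value from the t-distribution with 10 df = 0.664633.
Step 6: alpha = 0.1. fail to reject H0.

rho = -0.1399, p = 0.664633, fail to reject H0 at alpha = 0.1.


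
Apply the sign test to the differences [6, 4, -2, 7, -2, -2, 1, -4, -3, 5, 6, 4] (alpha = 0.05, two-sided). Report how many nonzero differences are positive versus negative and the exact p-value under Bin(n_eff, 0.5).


Step 1: Discard zero differences. Original n = 12; n_eff = number of nonzero differences = 12.
Nonzero differences (with sign): +6, +4, -2, +7, -2, -2, +1, -4, -3, +5, +6, +4
Step 2: Count signs: positive = 7, negative = 5.
Step 3: Under H0: P(positive) = 0.5, so the number of positives S ~ Bin(12, 0.5).
Step 4: Two-sided exact p-value = sum of Bin(12,0.5) probabilities at or below the observed probability = 0.774414.
Step 5: alpha = 0.05. fail to reject H0.

n_eff = 12, pos = 7, neg = 5, p = 0.774414, fail to reject H0.


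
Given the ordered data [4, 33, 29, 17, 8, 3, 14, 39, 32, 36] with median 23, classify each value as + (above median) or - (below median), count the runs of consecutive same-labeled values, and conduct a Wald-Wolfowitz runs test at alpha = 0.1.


Step 1: Compute median = 23; label A = above, B = below.
Labels in order: BAABBBBAAA  (n_A = 5, n_B = 5)
Step 2: Count runs R = 4.
Step 3: Under H0 (random ordering), E[R] = 2*n_A*n_B/(n_A+n_B) + 1 = 2*5*5/10 + 1 = 6.0000.
        Var[R] = 2*n_A*n_B*(2*n_A*n_B - n_A - n_B) / ((n_A+n_B)^2 * (n_A+n_B-1)) = 2000/900 = 2.2222.
        SD[R] = 1.4907.
Step 4: Continuity-corrected z = (R + 0.5 - E[R]) / SD[R] = (4 + 0.5 - 6.0000) / 1.4907 = -1.0062.
Step 5: Two-sided p-value via normal approximation = 2*(1 - Phi(|z|)) = 0.314305.
Step 6: alpha = 0.1. fail to reject H0.

R = 4, z = -1.0062, p = 0.314305, fail to reject H0.


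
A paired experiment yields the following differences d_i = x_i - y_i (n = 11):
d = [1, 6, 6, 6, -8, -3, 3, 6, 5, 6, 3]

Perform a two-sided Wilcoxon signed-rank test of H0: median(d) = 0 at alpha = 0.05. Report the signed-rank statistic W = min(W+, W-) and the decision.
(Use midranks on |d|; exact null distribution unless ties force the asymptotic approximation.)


Step 1: Drop any zero differences (none here) and take |d_i|.
|d| = [1, 6, 6, 6, 8, 3, 3, 6, 5, 6, 3]
Step 2: Midrank |d_i| (ties get averaged ranks).
ranks: |1|->1, |6|->8, |6|->8, |6|->8, |8|->11, |3|->3, |3|->3, |6|->8, |5|->5, |6|->8, |3|->3
Step 3: Attach original signs; sum ranks with positive sign and with negative sign.
W+ = 1 + 8 + 8 + 8 + 3 + 8 + 5 + 8 + 3 = 52
W- = 11 + 3 = 14
(Check: W+ + W- = 66 should equal n(n+1)/2 = 66.)
Step 4: Test statistic W = min(W+, W-) = 14.
Step 5: Ties in |d|, so use the tie-corrected normal approximation.
        E[W] = n(n+1)/4 = 11*12/4 = 33.
        Tie groups: |d|=3 (t=3), |d|=6 (t=5); sum(t^3 - t) = 144.
        Var[W] = n(n+1)(2n+1)/24 - sum(t^3-t)/48 = 3036/24 - 144/48 = 123.5.
        z = (W - E[W]) / sqrt(Var[W]) = (14 - 33) / 11.1131 = -1.7097.
        Two-sided p = 2*Phi(z) = 0.087321.
Step 6: alpha = 0.05. fail to reject H0.

W+ = 52, W- = 14, W = min = 14, p = 0.087321, fail to reject H0.


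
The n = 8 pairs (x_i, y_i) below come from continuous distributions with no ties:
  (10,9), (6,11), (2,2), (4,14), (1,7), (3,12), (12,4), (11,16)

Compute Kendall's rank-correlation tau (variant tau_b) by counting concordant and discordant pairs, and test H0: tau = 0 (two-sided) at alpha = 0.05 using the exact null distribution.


Step 1: Enumerate the 28 unordered pairs (i,j) with i<j and classify each by sign(x_j-x_i) * sign(y_j-y_i).
  (1,2):dx=-4,dy=+2->D; (1,3):dx=-8,dy=-7->C; (1,4):dx=-6,dy=+5->D; (1,5):dx=-9,dy=-2->C
  (1,6):dx=-7,dy=+3->D; (1,7):dx=+2,dy=-5->D; (1,8):dx=+1,dy=+7->C; (2,3):dx=-4,dy=-9->C
  (2,4):dx=-2,dy=+3->D; (2,5):dx=-5,dy=-4->C; (2,6):dx=-3,dy=+1->D; (2,7):dx=+6,dy=-7->D
  (2,8):dx=+5,dy=+5->C; (3,4):dx=+2,dy=+12->C; (3,5):dx=-1,dy=+5->D; (3,6):dx=+1,dy=+10->C
  (3,7):dx=+10,dy=+2->C; (3,8):dx=+9,dy=+14->C; (4,5):dx=-3,dy=-7->C; (4,6):dx=-1,dy=-2->C
  (4,7):dx=+8,dy=-10->D; (4,8):dx=+7,dy=+2->C; (5,6):dx=+2,dy=+5->C; (5,7):dx=+11,dy=-3->D
  (5,8):dx=+10,dy=+9->C; (6,7):dx=+9,dy=-8->D; (6,8):dx=+8,dy=+4->C; (7,8):dx=-1,dy=+12->D
Step 2: C = 16, D = 12, total pairs = 28.
Step 3: tau = (C - D)/(n(n-1)/2) = (16 - 12)/28 = 0.142857.
Step 4: Exact two-sided p-value (enumerate n! = 40320 permutations of y under H0): p = 0.719544.
Step 5: alpha = 0.05. fail to reject H0.

tau_b = 0.1429 (C=16, D=12), p = 0.719544, fail to reject H0.


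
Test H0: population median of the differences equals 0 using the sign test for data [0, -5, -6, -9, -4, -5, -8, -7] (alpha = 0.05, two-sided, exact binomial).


Step 1: Discard zero differences. Original n = 8; n_eff = number of nonzero differences = 7.
Nonzero differences (with sign): -5, -6, -9, -4, -5, -8, -7
Step 2: Count signs: positive = 0, negative = 7.
Step 3: Under H0: P(positive) = 0.5, so the number of positives S ~ Bin(7, 0.5).
Step 4: Two-sided exact p-value = sum of Bin(7,0.5) probabilities at or below the observed probability = 0.015625.
Step 5: alpha = 0.05. reject H0.

n_eff = 7, pos = 0, neg = 7, p = 0.015625, reject H0.


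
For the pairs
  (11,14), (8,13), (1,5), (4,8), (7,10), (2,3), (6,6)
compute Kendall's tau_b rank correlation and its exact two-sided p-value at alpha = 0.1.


Step 1: Enumerate the 21 unordered pairs (i,j) with i<j and classify each by sign(x_j-x_i) * sign(y_j-y_i).
  (1,2):dx=-3,dy=-1->C; (1,3):dx=-10,dy=-9->C; (1,4):dx=-7,dy=-6->C; (1,5):dx=-4,dy=-4->C
  (1,6):dx=-9,dy=-11->C; (1,7):dx=-5,dy=-8->C; (2,3):dx=-7,dy=-8->C; (2,4):dx=-4,dy=-5->C
  (2,5):dx=-1,dy=-3->C; (2,6):dx=-6,dy=-10->C; (2,7):dx=-2,dy=-7->C; (3,4):dx=+3,dy=+3->C
  (3,5):dx=+6,dy=+5->C; (3,6):dx=+1,dy=-2->D; (3,7):dx=+5,dy=+1->C; (4,5):dx=+3,dy=+2->C
  (4,6):dx=-2,dy=-5->C; (4,7):dx=+2,dy=-2->D; (5,6):dx=-5,dy=-7->C; (5,7):dx=-1,dy=-4->C
  (6,7):dx=+4,dy=+3->C
Step 2: C = 19, D = 2, total pairs = 21.
Step 3: tau = (C - D)/(n(n-1)/2) = (19 - 2)/21 = 0.809524.
Step 4: Exact two-sided p-value (enumerate n! = 5040 permutations of y under H0): p = 0.010714.
Step 5: alpha = 0.1. reject H0.

tau_b = 0.8095 (C=19, D=2), p = 0.010714, reject H0.


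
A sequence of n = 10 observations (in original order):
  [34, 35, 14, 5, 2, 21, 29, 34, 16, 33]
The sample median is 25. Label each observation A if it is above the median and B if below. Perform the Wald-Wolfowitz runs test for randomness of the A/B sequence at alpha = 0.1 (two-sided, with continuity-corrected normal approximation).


Step 1: Compute median = 25; label A = above, B = below.
Labels in order: AABBBBAABA  (n_A = 5, n_B = 5)
Step 2: Count runs R = 5.
Step 3: Under H0 (random ordering), E[R] = 2*n_A*n_B/(n_A+n_B) + 1 = 2*5*5/10 + 1 = 6.0000.
        Var[R] = 2*n_A*n_B*(2*n_A*n_B - n_A - n_B) / ((n_A+n_B)^2 * (n_A+n_B-1)) = 2000/900 = 2.2222.
        SD[R] = 1.4907.
Step 4: Continuity-corrected z = (R + 0.5 - E[R]) / SD[R] = (5 + 0.5 - 6.0000) / 1.4907 = -0.3354.
Step 5: Two-sided p-value via normal approximation = 2*(1 - Phi(|z|)) = 0.737316.
Step 6: alpha = 0.1. fail to reject H0.

R = 5, z = -0.3354, p = 0.737316, fail to reject H0.


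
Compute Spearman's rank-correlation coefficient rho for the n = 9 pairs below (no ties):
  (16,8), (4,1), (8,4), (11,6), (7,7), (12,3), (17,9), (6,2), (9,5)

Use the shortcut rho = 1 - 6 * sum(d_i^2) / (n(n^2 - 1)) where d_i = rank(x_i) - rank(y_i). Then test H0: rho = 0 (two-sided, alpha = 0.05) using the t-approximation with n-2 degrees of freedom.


Step 1: Rank x and y separately (midranks; no ties here).
rank(x): 16->8, 4->1, 8->4, 11->6, 7->3, 12->7, 17->9, 6->2, 9->5
rank(y): 8->8, 1->1, 4->4, 6->6, 7->7, 3->3, 9->9, 2->2, 5->5
Step 2: d_i = R_x(i) - R_y(i); compute d_i^2.
  (8-8)^2=0, (1-1)^2=0, (4-4)^2=0, (6-6)^2=0, (3-7)^2=16, (7-3)^2=16, (9-9)^2=0, (2-2)^2=0, (5-5)^2=0
sum(d^2) = 32.
Step 3: rho = 1 - 6*32 / (9*(9^2 - 1)) = 1 - 192/720 = 0.733333.
Step 4: Under H0, t = rho * sqrt((n-2)/(1-rho^2)) = 2.8538 ~ t(7).
Step 5: Two-sided p-value from the t-distribution with 7 df = 0.024554.
Step 6: alpha = 0.05. reject H0.

rho = 0.7333, p = 0.024554, reject H0 at alpha = 0.05.


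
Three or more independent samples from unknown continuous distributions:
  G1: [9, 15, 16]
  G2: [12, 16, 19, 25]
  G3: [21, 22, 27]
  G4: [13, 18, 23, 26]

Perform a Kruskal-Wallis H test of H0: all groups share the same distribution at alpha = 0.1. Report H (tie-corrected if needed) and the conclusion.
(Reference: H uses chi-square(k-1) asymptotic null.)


Step 1: Combine all N = 14 observations and assign midranks.
sorted (value, group, rank): (9,G1,1), (12,G2,2), (13,G4,3), (15,G1,4), (16,G1,5.5), (16,G2,5.5), (18,G4,7), (19,G2,8), (21,G3,9), (22,G3,10), (23,G4,11), (25,G2,12), (26,G4,13), (27,G3,14)
Step 2: Sum ranks within each group.
R_1 = 10.5 (n_1 = 3)
R_2 = 27.5 (n_2 = 4)
R_3 = 33 (n_3 = 3)
R_4 = 34 (n_4 = 4)
Step 3: H = 12/(N(N+1)) * sum(R_i^2/n_i) - 3(N+1)
     = 12/(14*15) * (10.5^2/3 + 27.5^2/4 + 33^2/3 + 34^2/4) - 3*15
     = 0.057143 * 877.812 - 45
     = 5.160714.
Step 4: Ties present; correction factor C = 1 - 6/(14^3 - 14) = 0.997802. Corrected H = 5.160714 / 0.997802 = 5.172081.
Step 5: Under H0, H ~ chi^2(3); p-value = 0.159622.
Step 6: alpha = 0.1. fail to reject H0.

H = 5.1721, df = 3, p = 0.159622, fail to reject H0.


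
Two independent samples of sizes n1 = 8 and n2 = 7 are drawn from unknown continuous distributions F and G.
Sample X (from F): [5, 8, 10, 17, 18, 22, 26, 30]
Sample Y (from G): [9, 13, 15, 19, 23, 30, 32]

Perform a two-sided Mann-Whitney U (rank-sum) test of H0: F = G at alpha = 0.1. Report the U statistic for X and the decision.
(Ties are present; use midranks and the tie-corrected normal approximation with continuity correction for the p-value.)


Step 1: Combine and sort all 15 observations; assign midranks.
sorted (value, group): (5,X), (8,X), (9,Y), (10,X), (13,Y), (15,Y), (17,X), (18,X), (19,Y), (22,X), (23,Y), (26,X), (30,X), (30,Y), (32,Y)
ranks: 5->1, 8->2, 9->3, 10->4, 13->5, 15->6, 17->7, 18->8, 19->9, 22->10, 23->11, 26->12, 30->13.5, 30->13.5, 32->15
Step 2: Rank sum for X: R1 = 1 + 2 + 4 + 7 + 8 + 10 + 12 + 13.5 = 57.5.
Step 3: U_X = R1 - n1(n1+1)/2 = 57.5 - 8*9/2 = 57.5 - 36 = 21.5.
       U_Y = n1*n2 - U_X = 56 - 21.5 = 34.5.
Step 4: Ties are present, so use the tie-corrected normal approximation (with continuity correction) for the p-value.
Step 5: p-value = 0.487064; compare to alpha = 0.1. fail to reject H0.

U_X = 21.5, p = 0.487064, fail to reject H0 at alpha = 0.1.


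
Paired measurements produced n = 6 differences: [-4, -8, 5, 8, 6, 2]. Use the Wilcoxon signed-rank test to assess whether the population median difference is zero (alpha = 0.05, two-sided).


Step 1: Drop any zero differences (none here) and take |d_i|.
|d| = [4, 8, 5, 8, 6, 2]
Step 2: Midrank |d_i| (ties get averaged ranks).
ranks: |4|->2, |8|->5.5, |5|->3, |8|->5.5, |6|->4, |2|->1
Step 3: Attach original signs; sum ranks with positive sign and with negative sign.
W+ = 3 + 5.5 + 4 + 1 = 13.5
W- = 2 + 5.5 = 7.5
(Check: W+ + W- = 21 should equal n(n+1)/2 = 21.)
Step 4: Test statistic W = min(W+, W-) = 7.5.
Step 5: Ties in |d|, so use the tie-corrected normal approximation.
        E[W] = n(n+1)/4 = 6*7/4 = 10.5.
        Tie groups: |d|=8 (t=2); sum(t^3 - t) = 6.
        Var[W] = n(n+1)(2n+1)/24 - sum(t^3-t)/48 = 546/24 - 6/48 = 22.625.
        z = (W - E[W]) / sqrt(Var[W]) = (7.5 - 10.5) / 4.7566 = -0.6307.
        Two-sided p = 2*Phi(z) = 0.528233.
Step 6: alpha = 0.05. fail to reject H0.

W+ = 13.5, W- = 7.5, W = min = 7.5, p = 0.528233, fail to reject H0.


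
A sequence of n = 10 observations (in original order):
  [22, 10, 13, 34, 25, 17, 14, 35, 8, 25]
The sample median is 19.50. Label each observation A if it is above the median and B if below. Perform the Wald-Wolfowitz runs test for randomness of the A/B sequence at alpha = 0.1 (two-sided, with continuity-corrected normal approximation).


Step 1: Compute median = 19.50; label A = above, B = below.
Labels in order: ABBAABBABA  (n_A = 5, n_B = 5)
Step 2: Count runs R = 7.
Step 3: Under H0 (random ordering), E[R] = 2*n_A*n_B/(n_A+n_B) + 1 = 2*5*5/10 + 1 = 6.0000.
        Var[R] = 2*n_A*n_B*(2*n_A*n_B - n_A - n_B) / ((n_A+n_B)^2 * (n_A+n_B-1)) = 2000/900 = 2.2222.
        SD[R] = 1.4907.
Step 4: Continuity-corrected z = (R - 0.5 - E[R]) / SD[R] = (7 - 0.5 - 6.0000) / 1.4907 = 0.3354.
Step 5: Two-sided p-value via normal approximation = 2*(1 - Phi(|z|)) = 0.737316.
Step 6: alpha = 0.1. fail to reject H0.

R = 7, z = 0.3354, p = 0.737316, fail to reject H0.


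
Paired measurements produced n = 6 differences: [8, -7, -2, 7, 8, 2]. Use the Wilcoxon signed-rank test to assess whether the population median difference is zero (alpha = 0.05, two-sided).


Step 1: Drop any zero differences (none here) and take |d_i|.
|d| = [8, 7, 2, 7, 8, 2]
Step 2: Midrank |d_i| (ties get averaged ranks).
ranks: |8|->5.5, |7|->3.5, |2|->1.5, |7|->3.5, |8|->5.5, |2|->1.5
Step 3: Attach original signs; sum ranks with positive sign and with negative sign.
W+ = 5.5 + 3.5 + 5.5 + 1.5 = 16
W- = 3.5 + 1.5 = 5
(Check: W+ + W- = 21 should equal n(n+1)/2 = 21.)
Step 4: Test statistic W = min(W+, W-) = 5.
Step 5: Ties in |d|, so use the tie-corrected normal approximation.
        E[W] = n(n+1)/4 = 6*7/4 = 10.5.
        Tie groups: |d|=2 (t=2), |d|=7 (t=2), |d|=8 (t=2); sum(t^3 - t) = 18.
        Var[W] = n(n+1)(2n+1)/24 - sum(t^3-t)/48 = 546/24 - 18/48 = 22.375.
        z = (W - E[W]) / sqrt(Var[W]) = (5 - 10.5) / 4.7302 = -1.1627.
        Two-sided p = 2*Phi(z) = 0.244937.
Step 6: alpha = 0.05. fail to reject H0.

W+ = 16, W- = 5, W = min = 5, p = 0.244937, fail to reject H0.


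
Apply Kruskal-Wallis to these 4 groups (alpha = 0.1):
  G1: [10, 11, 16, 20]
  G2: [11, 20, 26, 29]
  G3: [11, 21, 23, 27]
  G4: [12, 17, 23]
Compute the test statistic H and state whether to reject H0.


Step 1: Combine all N = 15 observations and assign midranks.
sorted (value, group, rank): (10,G1,1), (11,G1,3), (11,G2,3), (11,G3,3), (12,G4,5), (16,G1,6), (17,G4,7), (20,G1,8.5), (20,G2,8.5), (21,G3,10), (23,G3,11.5), (23,G4,11.5), (26,G2,13), (27,G3,14), (29,G2,15)
Step 2: Sum ranks within each group.
R_1 = 18.5 (n_1 = 4)
R_2 = 39.5 (n_2 = 4)
R_3 = 38.5 (n_3 = 4)
R_4 = 23.5 (n_4 = 3)
Step 3: H = 12/(N(N+1)) * sum(R_i^2/n_i) - 3(N+1)
     = 12/(15*16) * (18.5^2/4 + 39.5^2/4 + 38.5^2/4 + 23.5^2/3) - 3*16
     = 0.050000 * 1030.27 - 48
     = 3.513542.
Step 4: Ties present; correction factor C = 1 - 36/(15^3 - 15) = 0.989286. Corrected H = 3.513542 / 0.989286 = 3.551594.
Step 5: Under H0, H ~ chi^2(3); p-value = 0.314132.
Step 6: alpha = 0.1. fail to reject H0.

H = 3.5516, df = 3, p = 0.314132, fail to reject H0.


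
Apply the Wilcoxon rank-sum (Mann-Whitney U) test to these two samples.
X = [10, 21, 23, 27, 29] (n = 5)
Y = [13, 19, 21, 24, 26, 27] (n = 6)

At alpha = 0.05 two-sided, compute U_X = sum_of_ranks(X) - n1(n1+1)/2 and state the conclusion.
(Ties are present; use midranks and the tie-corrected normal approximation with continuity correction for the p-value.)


Step 1: Combine and sort all 11 observations; assign midranks.
sorted (value, group): (10,X), (13,Y), (19,Y), (21,X), (21,Y), (23,X), (24,Y), (26,Y), (27,X), (27,Y), (29,X)
ranks: 10->1, 13->2, 19->3, 21->4.5, 21->4.5, 23->6, 24->7, 26->8, 27->9.5, 27->9.5, 29->11
Step 2: Rank sum for X: R1 = 1 + 4.5 + 6 + 9.5 + 11 = 32.
Step 3: U_X = R1 - n1(n1+1)/2 = 32 - 5*6/2 = 32 - 15 = 17.
       U_Y = n1*n2 - U_X = 30 - 17 = 13.
Step 4: Ties are present, so use the tie-corrected normal approximation (with continuity correction) for the p-value.
Step 5: p-value = 0.783228; compare to alpha = 0.05. fail to reject H0.

U_X = 17, p = 0.783228, fail to reject H0 at alpha = 0.05.


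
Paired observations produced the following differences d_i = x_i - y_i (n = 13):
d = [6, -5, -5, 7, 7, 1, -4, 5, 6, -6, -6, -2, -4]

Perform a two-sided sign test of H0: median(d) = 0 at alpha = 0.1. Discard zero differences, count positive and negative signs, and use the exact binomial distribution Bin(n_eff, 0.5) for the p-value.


Step 1: Discard zero differences. Original n = 13; n_eff = number of nonzero differences = 13.
Nonzero differences (with sign): +6, -5, -5, +7, +7, +1, -4, +5, +6, -6, -6, -2, -4
Step 2: Count signs: positive = 6, negative = 7.
Step 3: Under H0: P(positive) = 0.5, so the number of positives S ~ Bin(13, 0.5).
Step 4: Two-sided exact p-value = sum of Bin(13,0.5) probabilities at or below the observed probability = 1.000000.
Step 5: alpha = 0.1. fail to reject H0.

n_eff = 13, pos = 6, neg = 7, p = 1.000000, fail to reject H0.


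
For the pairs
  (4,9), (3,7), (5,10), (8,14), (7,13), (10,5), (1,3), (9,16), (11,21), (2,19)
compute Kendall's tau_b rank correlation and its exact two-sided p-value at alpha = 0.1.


Step 1: Enumerate the 45 unordered pairs (i,j) with i<j and classify each by sign(x_j-x_i) * sign(y_j-y_i).
  (1,2):dx=-1,dy=-2->C; (1,3):dx=+1,dy=+1->C; (1,4):dx=+4,dy=+5->C; (1,5):dx=+3,dy=+4->C
  (1,6):dx=+6,dy=-4->D; (1,7):dx=-3,dy=-6->C; (1,8):dx=+5,dy=+7->C; (1,9):dx=+7,dy=+12->C
  (1,10):dx=-2,dy=+10->D; (2,3):dx=+2,dy=+3->C; (2,4):dx=+5,dy=+7->C; (2,5):dx=+4,dy=+6->C
  (2,6):dx=+7,dy=-2->D; (2,7):dx=-2,dy=-4->C; (2,8):dx=+6,dy=+9->C; (2,9):dx=+8,dy=+14->C
  (2,10):dx=-1,dy=+12->D; (3,4):dx=+3,dy=+4->C; (3,5):dx=+2,dy=+3->C; (3,6):dx=+5,dy=-5->D
  (3,7):dx=-4,dy=-7->C; (3,8):dx=+4,dy=+6->C; (3,9):dx=+6,dy=+11->C; (3,10):dx=-3,dy=+9->D
  (4,5):dx=-1,dy=-1->C; (4,6):dx=+2,dy=-9->D; (4,7):dx=-7,dy=-11->C; (4,8):dx=+1,dy=+2->C
  (4,9):dx=+3,dy=+7->C; (4,10):dx=-6,dy=+5->D; (5,6):dx=+3,dy=-8->D; (5,7):dx=-6,dy=-10->C
  (5,8):dx=+2,dy=+3->C; (5,9):dx=+4,dy=+8->C; (5,10):dx=-5,dy=+6->D; (6,7):dx=-9,dy=-2->C
  (6,8):dx=-1,dy=+11->D; (6,9):dx=+1,dy=+16->C; (6,10):dx=-8,dy=+14->D; (7,8):dx=+8,dy=+13->C
  (7,9):dx=+10,dy=+18->C; (7,10):dx=+1,dy=+16->C; (8,9):dx=+2,dy=+5->C; (8,10):dx=-7,dy=+3->D
  (9,10):dx=-9,dy=-2->C
Step 2: C = 32, D = 13, total pairs = 45.
Step 3: tau = (C - D)/(n(n-1)/2) = (32 - 13)/45 = 0.422222.
Step 4: Exact two-sided p-value (enumerate n! = 3628800 permutations of y under H0): p = 0.108313.
Step 5: alpha = 0.1. fail to reject H0.

tau_b = 0.4222 (C=32, D=13), p = 0.108313, fail to reject H0.


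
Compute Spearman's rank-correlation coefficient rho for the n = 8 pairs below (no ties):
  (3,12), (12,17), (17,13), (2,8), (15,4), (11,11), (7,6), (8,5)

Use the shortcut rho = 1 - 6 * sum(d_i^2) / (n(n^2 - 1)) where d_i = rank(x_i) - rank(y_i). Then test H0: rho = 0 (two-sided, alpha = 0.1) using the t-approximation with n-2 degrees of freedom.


Step 1: Rank x and y separately (midranks; no ties here).
rank(x): 3->2, 12->6, 17->8, 2->1, 15->7, 11->5, 7->3, 8->4
rank(y): 12->6, 17->8, 13->7, 8->4, 4->1, 11->5, 6->3, 5->2
Step 2: d_i = R_x(i) - R_y(i); compute d_i^2.
  (2-6)^2=16, (6-8)^2=4, (8-7)^2=1, (1-4)^2=9, (7-1)^2=36, (5-5)^2=0, (3-3)^2=0, (4-2)^2=4
sum(d^2) = 70.
Step 3: rho = 1 - 6*70 / (8*(8^2 - 1)) = 1 - 420/504 = 0.166667.
Step 4: Under H0, t = rho * sqrt((n-2)/(1-rho^2)) = 0.4140 ~ t(6).
Step 5: Two-sided p-value from the t-distribution with 6 df = 0.693239.
Step 6: alpha = 0.1. fail to reject H0.

rho = 0.1667, p = 0.693239, fail to reject H0 at alpha = 0.1.


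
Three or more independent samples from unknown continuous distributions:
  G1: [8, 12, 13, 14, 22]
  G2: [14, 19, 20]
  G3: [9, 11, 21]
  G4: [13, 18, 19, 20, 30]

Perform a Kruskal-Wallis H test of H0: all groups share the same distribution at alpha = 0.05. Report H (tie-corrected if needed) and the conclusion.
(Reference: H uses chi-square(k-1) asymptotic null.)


Step 1: Combine all N = 16 observations and assign midranks.
sorted (value, group, rank): (8,G1,1), (9,G3,2), (11,G3,3), (12,G1,4), (13,G1,5.5), (13,G4,5.5), (14,G1,7.5), (14,G2,7.5), (18,G4,9), (19,G2,10.5), (19,G4,10.5), (20,G2,12.5), (20,G4,12.5), (21,G3,14), (22,G1,15), (30,G4,16)
Step 2: Sum ranks within each group.
R_1 = 33 (n_1 = 5)
R_2 = 30.5 (n_2 = 3)
R_3 = 19 (n_3 = 3)
R_4 = 53.5 (n_4 = 5)
Step 3: H = 12/(N(N+1)) * sum(R_i^2/n_i) - 3(N+1)
     = 12/(16*17) * (33^2/5 + 30.5^2/3 + 19^2/3 + 53.5^2/5) - 3*17
     = 0.044118 * 1220.67 - 51
     = 2.852941.
Step 4: Ties present; correction factor C = 1 - 24/(16^3 - 16) = 0.994118. Corrected H = 2.852941 / 0.994118 = 2.869822.
Step 5: Under H0, H ~ chi^2(3); p-value = 0.412134.
Step 6: alpha = 0.05. fail to reject H0.

H = 2.8698, df = 3, p = 0.412134, fail to reject H0.


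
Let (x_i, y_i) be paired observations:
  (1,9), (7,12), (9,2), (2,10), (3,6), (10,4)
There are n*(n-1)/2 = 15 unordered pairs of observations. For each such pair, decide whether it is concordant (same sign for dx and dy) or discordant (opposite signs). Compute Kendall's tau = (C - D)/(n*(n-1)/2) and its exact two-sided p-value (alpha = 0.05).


Step 1: Enumerate the 15 unordered pairs (i,j) with i<j and classify each by sign(x_j-x_i) * sign(y_j-y_i).
  (1,2):dx=+6,dy=+3->C; (1,3):dx=+8,dy=-7->D; (1,4):dx=+1,dy=+1->C; (1,5):dx=+2,dy=-3->D
  (1,6):dx=+9,dy=-5->D; (2,3):dx=+2,dy=-10->D; (2,4):dx=-5,dy=-2->C; (2,5):dx=-4,dy=-6->C
  (2,6):dx=+3,dy=-8->D; (3,4):dx=-7,dy=+8->D; (3,5):dx=-6,dy=+4->D; (3,6):dx=+1,dy=+2->C
  (4,5):dx=+1,dy=-4->D; (4,6):dx=+8,dy=-6->D; (5,6):dx=+7,dy=-2->D
Step 2: C = 5, D = 10, total pairs = 15.
Step 3: tau = (C - D)/(n(n-1)/2) = (5 - 10)/15 = -0.333333.
Step 4: Exact two-sided p-value (enumerate n! = 720 permutations of y under H0): p = 0.469444.
Step 5: alpha = 0.05. fail to reject H0.

tau_b = -0.3333 (C=5, D=10), p = 0.469444, fail to reject H0.


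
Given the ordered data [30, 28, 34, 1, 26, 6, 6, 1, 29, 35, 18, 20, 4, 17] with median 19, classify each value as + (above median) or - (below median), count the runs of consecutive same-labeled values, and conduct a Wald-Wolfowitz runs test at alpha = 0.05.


Step 1: Compute median = 19; label A = above, B = below.
Labels in order: AAABABBBAABABB  (n_A = 7, n_B = 7)
Step 2: Count runs R = 8.
Step 3: Under H0 (random ordering), E[R] = 2*n_A*n_B/(n_A+n_B) + 1 = 2*7*7/14 + 1 = 8.0000.
        Var[R] = 2*n_A*n_B*(2*n_A*n_B - n_A - n_B) / ((n_A+n_B)^2 * (n_A+n_B-1)) = 8232/2548 = 3.2308.
        SD[R] = 1.7974.
Step 4: R = E[R], so z = 0 with no continuity correction.
Step 5: Two-sided p-value via normal approximation = 2*(1 - Phi(|z|)) = 1.000000.
Step 6: alpha = 0.05. fail to reject H0.

R = 8, z = 0.0000, p = 1.000000, fail to reject H0.


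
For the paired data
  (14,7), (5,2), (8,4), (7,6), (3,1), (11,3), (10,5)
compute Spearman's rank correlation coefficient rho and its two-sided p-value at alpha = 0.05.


Step 1: Rank x and y separately (midranks; no ties here).
rank(x): 14->7, 5->2, 8->4, 7->3, 3->1, 11->6, 10->5
rank(y): 7->7, 2->2, 4->4, 6->6, 1->1, 3->3, 5->5
Step 2: d_i = R_x(i) - R_y(i); compute d_i^2.
  (7-7)^2=0, (2-2)^2=0, (4-4)^2=0, (3-6)^2=9, (1-1)^2=0, (6-3)^2=9, (5-5)^2=0
sum(d^2) = 18.
Step 3: rho = 1 - 6*18 / (7*(7^2 - 1)) = 1 - 108/336 = 0.678571.
Step 4: Under H0, t = rho * sqrt((n-2)/(1-rho^2)) = 2.0657 ~ t(5).
Step 5: Two-sided p-value from the t-distribution with 5 df = 0.093750.
Step 6: alpha = 0.05. fail to reject H0.

rho = 0.6786, p = 0.093750, fail to reject H0 at alpha = 0.05.


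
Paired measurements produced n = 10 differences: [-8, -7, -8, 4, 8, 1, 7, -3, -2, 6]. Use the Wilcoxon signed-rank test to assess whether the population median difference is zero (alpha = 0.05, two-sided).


Step 1: Drop any zero differences (none here) and take |d_i|.
|d| = [8, 7, 8, 4, 8, 1, 7, 3, 2, 6]
Step 2: Midrank |d_i| (ties get averaged ranks).
ranks: |8|->9, |7|->6.5, |8|->9, |4|->4, |8|->9, |1|->1, |7|->6.5, |3|->3, |2|->2, |6|->5
Step 3: Attach original signs; sum ranks with positive sign and with negative sign.
W+ = 4 + 9 + 1 + 6.5 + 5 = 25.5
W- = 9 + 6.5 + 9 + 3 + 2 = 29.5
(Check: W+ + W- = 55 should equal n(n+1)/2 = 55.)
Step 4: Test statistic W = min(W+, W-) = 25.5.
Step 5: Ties in |d|, so use the tie-corrected normal approximation.
        E[W] = n(n+1)/4 = 10*11/4 = 27.5.
        Tie groups: |d|=7 (t=2), |d|=8 (t=3); sum(t^3 - t) = 30.
        Var[W] = n(n+1)(2n+1)/24 - sum(t^3-t)/48 = 2310/24 - 30/48 = 95.625.
        z = (W - E[W]) / sqrt(Var[W]) = (25.5 - 27.5) / 9.7788 = -0.2045.
        Two-sided p = 2*Phi(z) = 0.837944.
Step 6: alpha = 0.05. fail to reject H0.

W+ = 25.5, W- = 29.5, W = min = 25.5, p = 0.837944, fail to reject H0.


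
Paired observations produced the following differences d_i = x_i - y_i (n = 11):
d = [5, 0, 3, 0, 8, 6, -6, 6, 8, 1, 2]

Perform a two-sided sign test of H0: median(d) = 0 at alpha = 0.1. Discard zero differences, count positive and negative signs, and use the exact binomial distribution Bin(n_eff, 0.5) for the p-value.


Step 1: Discard zero differences. Original n = 11; n_eff = number of nonzero differences = 9.
Nonzero differences (with sign): +5, +3, +8, +6, -6, +6, +8, +1, +2
Step 2: Count signs: positive = 8, negative = 1.
Step 3: Under H0: P(positive) = 0.5, so the number of positives S ~ Bin(9, 0.5).
Step 4: Two-sided exact p-value = sum of Bin(9,0.5) probabilities at or below the observed probability = 0.039062.
Step 5: alpha = 0.1. reject H0.

n_eff = 9, pos = 8, neg = 1, p = 0.039062, reject H0.


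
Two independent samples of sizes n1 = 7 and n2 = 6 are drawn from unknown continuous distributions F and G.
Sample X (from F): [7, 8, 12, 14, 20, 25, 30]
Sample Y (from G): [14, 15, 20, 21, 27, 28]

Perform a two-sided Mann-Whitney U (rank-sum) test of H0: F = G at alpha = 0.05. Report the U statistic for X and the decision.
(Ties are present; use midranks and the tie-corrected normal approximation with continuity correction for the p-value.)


Step 1: Combine and sort all 13 observations; assign midranks.
sorted (value, group): (7,X), (8,X), (12,X), (14,X), (14,Y), (15,Y), (20,X), (20,Y), (21,Y), (25,X), (27,Y), (28,Y), (30,X)
ranks: 7->1, 8->2, 12->3, 14->4.5, 14->4.5, 15->6, 20->7.5, 20->7.5, 21->9, 25->10, 27->11, 28->12, 30->13
Step 2: Rank sum for X: R1 = 1 + 2 + 3 + 4.5 + 7.5 + 10 + 13 = 41.
Step 3: U_X = R1 - n1(n1+1)/2 = 41 - 7*8/2 = 41 - 28 = 13.
       U_Y = n1*n2 - U_X = 42 - 13 = 29.
Step 4: Ties are present, so use the tie-corrected normal approximation (with continuity correction) for the p-value.
Step 5: p-value = 0.282651; compare to alpha = 0.05. fail to reject H0.

U_X = 13, p = 0.282651, fail to reject H0 at alpha = 0.05.
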